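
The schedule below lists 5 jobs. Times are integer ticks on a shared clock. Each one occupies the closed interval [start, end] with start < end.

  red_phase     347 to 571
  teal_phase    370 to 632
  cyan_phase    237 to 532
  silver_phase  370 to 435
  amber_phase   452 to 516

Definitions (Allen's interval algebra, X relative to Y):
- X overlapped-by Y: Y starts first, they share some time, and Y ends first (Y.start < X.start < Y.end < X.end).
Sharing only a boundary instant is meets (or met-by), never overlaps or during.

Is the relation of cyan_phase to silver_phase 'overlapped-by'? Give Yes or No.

No

cyan_phase = [237, 532], silver_phase = [370, 435].
Actual relation of cyan_phase to silver_phase: contains.
Asked whether 'overlapped-by' holds → No.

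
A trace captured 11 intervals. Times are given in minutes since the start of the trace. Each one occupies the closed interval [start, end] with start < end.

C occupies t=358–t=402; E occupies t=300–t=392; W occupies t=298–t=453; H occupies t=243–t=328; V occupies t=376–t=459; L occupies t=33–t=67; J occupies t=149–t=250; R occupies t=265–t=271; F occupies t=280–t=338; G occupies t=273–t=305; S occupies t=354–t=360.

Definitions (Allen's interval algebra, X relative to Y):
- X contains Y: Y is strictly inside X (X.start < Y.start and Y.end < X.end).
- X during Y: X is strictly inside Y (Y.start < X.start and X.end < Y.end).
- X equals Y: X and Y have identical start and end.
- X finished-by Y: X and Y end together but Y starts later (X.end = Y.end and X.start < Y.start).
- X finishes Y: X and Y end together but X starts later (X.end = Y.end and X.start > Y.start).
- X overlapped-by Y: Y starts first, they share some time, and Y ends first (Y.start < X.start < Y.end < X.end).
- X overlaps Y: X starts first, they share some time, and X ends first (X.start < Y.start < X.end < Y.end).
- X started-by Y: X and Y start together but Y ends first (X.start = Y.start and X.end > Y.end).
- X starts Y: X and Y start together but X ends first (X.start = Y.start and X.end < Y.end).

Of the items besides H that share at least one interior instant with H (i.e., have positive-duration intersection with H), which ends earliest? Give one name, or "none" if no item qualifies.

Target H = [t=243, t=328].
C [t=358, t=402] → after → excluded.
E [t=300, t=392] → overlapped-by → candidate.
F [t=280, t=338] → overlapped-by → candidate.
G [t=273, t=305] → during → candidate.
J [t=149, t=250] → overlaps → candidate.
L [t=33, t=67] → before → excluded.
R [t=265, t=271] → during → candidate.
S [t=354, t=360] → after → excluded.
V [t=376, t=459] → after → excluded.
W [t=298, t=453] → overlapped-by → candidate.
Among candidates, earliest end is t=250 → J.

J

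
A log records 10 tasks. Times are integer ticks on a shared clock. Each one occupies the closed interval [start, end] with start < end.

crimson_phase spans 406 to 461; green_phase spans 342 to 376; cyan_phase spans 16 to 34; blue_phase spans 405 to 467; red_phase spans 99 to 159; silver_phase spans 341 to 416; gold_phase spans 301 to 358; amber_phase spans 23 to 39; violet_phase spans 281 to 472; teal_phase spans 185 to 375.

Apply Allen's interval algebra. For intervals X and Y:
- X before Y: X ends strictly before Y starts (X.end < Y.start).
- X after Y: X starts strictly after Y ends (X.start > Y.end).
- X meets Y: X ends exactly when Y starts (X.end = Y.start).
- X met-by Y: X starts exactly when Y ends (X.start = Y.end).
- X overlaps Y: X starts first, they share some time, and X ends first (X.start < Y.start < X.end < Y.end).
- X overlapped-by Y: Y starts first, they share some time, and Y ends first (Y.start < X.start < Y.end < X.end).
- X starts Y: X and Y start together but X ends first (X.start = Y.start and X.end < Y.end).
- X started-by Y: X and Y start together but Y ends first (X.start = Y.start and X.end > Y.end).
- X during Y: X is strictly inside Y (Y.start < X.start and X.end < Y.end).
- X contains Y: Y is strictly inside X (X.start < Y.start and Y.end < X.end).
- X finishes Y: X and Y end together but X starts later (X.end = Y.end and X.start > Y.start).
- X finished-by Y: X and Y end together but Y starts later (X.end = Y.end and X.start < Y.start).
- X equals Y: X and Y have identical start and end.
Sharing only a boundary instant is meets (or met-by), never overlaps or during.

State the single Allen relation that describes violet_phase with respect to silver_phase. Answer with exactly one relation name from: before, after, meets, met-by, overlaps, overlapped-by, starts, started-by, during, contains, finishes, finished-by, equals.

violet_phase = [281, 472]; silver_phase = [341, 416].
Compare endpoints: violet_phase.start < silver_phase.start, violet_phase.start < silver_phase.end, violet_phase.end > silver_phase.start, violet_phase.end > silver_phase.end.
That pattern is 'contains'.

contains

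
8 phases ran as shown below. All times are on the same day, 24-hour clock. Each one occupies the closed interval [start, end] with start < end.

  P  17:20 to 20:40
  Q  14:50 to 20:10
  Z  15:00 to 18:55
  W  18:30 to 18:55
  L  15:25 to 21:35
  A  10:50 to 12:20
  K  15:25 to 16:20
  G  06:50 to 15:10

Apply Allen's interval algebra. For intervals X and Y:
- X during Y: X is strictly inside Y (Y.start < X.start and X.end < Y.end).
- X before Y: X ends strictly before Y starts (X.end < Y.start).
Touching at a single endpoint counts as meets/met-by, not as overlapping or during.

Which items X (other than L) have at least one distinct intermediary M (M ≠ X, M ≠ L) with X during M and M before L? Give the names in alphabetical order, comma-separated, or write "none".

A

Target L = [15:25, 21:35].
Intermediaries M with M before L: A, G.
Via A — items with X during A: none.
Via G — items with X during G: A.
Union: A.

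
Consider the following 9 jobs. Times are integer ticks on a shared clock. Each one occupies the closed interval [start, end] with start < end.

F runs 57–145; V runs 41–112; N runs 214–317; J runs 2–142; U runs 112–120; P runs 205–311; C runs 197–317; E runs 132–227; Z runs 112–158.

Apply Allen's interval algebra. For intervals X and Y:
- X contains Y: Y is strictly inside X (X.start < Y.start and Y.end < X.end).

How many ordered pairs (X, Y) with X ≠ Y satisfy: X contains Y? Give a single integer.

4

Checking all 72 ordered pairs for relation 'contains'; matching pairs in alphabetical order:
(C, P): C contains P ✓
(F, U): F contains U ✓
(J, U): J contains U ✓
(J, V): J contains V ✓
Count: 4.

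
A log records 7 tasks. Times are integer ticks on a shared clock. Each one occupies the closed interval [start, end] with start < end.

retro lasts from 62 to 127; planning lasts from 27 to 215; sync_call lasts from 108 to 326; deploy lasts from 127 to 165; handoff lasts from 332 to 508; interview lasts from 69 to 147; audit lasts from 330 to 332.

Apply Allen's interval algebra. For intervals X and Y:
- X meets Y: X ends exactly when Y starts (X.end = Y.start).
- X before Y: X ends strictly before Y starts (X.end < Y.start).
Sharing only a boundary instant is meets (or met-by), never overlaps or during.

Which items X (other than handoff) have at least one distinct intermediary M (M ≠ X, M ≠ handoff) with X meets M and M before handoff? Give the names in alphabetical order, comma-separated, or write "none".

retro

Target handoff = [332, 508].
Intermediaries M with M before handoff: deploy, interview, planning, retro, sync_call.
Via deploy — items with X meets deploy: retro.
Via interview — items with X meets interview: none.
Via planning — items with X meets planning: none.
Via retro — items with X meets retro: none.
Via sync_call — items with X meets sync_call: none.
Union: retro.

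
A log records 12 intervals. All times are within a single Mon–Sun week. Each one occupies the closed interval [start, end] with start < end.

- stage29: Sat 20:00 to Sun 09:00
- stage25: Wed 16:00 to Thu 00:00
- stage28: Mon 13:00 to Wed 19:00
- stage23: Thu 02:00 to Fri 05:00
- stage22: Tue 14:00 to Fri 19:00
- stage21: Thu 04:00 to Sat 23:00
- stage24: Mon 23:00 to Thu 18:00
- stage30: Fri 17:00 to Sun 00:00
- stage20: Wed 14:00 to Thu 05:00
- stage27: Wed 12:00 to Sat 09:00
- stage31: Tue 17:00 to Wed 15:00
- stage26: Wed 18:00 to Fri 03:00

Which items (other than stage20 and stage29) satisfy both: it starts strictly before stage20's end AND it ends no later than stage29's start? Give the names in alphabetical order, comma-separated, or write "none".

stage22, stage23, stage24, stage25, stage26, stage27, stage28, stage31

Conditions: its start is strictly before stage20's end (X.start < Thu 05:00) AND its end is no later than stage29's start (X.end <= Sat 20:00).
stage21: start Thu 04:00 < Thu 05:00? ✓; end Sat 23:00 <= Sat 20:00? ✗ → no.
stage22: start Tue 14:00 < Thu 05:00? ✓; end Fri 19:00 <= Sat 20:00? ✓ → yes.
stage23: start Thu 02:00 < Thu 05:00? ✓; end Fri 05:00 <= Sat 20:00? ✓ → yes.
stage24: start Mon 23:00 < Thu 05:00? ✓; end Thu 18:00 <= Sat 20:00? ✓ → yes.
stage25: start Wed 16:00 < Thu 05:00? ✓; end Thu 00:00 <= Sat 20:00? ✓ → yes.
stage26: start Wed 18:00 < Thu 05:00? ✓; end Fri 03:00 <= Sat 20:00? ✓ → yes.
stage27: start Wed 12:00 < Thu 05:00? ✓; end Sat 09:00 <= Sat 20:00? ✓ → yes.
stage28: start Mon 13:00 < Thu 05:00? ✓; end Wed 19:00 <= Sat 20:00? ✓ → yes.
stage30: start Fri 17:00 < Thu 05:00? ✗; end Sun 00:00 <= Sat 20:00? ✗ → no.
stage31: start Tue 17:00 < Thu 05:00? ✓; end Wed 15:00 <= Sat 20:00? ✓ → yes.
Result: stage22, stage23, stage24, stage25, stage26, stage27, stage28, stage31.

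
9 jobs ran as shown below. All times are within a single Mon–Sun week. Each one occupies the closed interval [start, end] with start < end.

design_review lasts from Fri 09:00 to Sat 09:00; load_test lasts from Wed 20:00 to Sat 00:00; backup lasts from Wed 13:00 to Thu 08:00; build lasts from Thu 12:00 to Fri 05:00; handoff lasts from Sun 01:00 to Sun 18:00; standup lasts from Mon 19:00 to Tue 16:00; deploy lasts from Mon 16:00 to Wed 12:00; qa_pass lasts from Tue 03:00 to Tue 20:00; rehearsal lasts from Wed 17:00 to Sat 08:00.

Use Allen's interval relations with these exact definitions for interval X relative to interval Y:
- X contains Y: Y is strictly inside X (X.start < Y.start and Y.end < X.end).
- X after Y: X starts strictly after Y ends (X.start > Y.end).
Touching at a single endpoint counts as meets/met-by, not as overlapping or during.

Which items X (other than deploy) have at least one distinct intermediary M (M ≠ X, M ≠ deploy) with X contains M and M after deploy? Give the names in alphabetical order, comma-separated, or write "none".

Target deploy = [Mon 16:00, Wed 12:00].
Intermediaries M with M after deploy: backup, build, design_review, handoff, load_test, rehearsal.
Via backup — items with X contains backup: none.
Via build — items with X contains build: load_test, rehearsal.
Via design_review — items with X contains design_review: none.
Via handoff — items with X contains handoff: none.
Via load_test — items with X contains load_test: rehearsal.
Via rehearsal — items with X contains rehearsal: none.
Union: load_test, rehearsal.

load_test, rehearsal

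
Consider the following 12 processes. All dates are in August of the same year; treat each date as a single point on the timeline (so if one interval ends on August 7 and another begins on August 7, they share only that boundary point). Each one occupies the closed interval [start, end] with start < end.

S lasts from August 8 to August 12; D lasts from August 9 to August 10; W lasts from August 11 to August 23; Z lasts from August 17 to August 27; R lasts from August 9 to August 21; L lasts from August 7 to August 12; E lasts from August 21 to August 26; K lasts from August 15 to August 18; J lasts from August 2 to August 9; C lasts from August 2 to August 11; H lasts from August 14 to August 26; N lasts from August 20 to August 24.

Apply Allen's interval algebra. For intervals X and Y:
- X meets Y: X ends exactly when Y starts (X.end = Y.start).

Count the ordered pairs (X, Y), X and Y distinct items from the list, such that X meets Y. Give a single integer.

Checking all 132 ordered pairs for relation 'meets'; matching pairs in alphabetical order:
(C, W): C meets W ✓
(J, D): J meets D ✓
(J, R): J meets R ✓
(R, E): R meets E ✓
Count: 4.

4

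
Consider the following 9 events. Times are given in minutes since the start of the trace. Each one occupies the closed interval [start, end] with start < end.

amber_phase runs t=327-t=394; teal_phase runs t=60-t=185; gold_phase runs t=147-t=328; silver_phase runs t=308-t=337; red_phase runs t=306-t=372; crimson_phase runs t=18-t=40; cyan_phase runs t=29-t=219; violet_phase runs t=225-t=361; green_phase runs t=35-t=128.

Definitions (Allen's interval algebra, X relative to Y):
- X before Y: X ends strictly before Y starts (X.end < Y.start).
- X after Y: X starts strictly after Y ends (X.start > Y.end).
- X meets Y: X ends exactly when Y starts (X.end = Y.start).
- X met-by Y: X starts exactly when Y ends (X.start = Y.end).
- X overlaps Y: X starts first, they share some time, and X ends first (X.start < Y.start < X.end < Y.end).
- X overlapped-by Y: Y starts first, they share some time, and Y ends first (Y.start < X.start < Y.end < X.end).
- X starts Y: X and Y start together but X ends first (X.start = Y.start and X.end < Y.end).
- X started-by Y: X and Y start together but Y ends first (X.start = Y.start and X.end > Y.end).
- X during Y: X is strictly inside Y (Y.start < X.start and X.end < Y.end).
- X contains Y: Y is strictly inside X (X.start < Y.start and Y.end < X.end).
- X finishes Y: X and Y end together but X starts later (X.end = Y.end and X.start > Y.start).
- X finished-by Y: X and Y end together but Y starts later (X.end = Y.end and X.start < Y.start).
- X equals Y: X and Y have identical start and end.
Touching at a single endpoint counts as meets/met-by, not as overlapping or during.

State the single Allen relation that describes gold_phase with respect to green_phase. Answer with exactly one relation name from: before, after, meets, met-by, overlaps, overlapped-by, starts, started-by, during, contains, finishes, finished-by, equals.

gold_phase = [t=147, t=328]; green_phase = [t=35, t=128].
Compare endpoints: gold_phase.start > green_phase.start, gold_phase.start > green_phase.end, gold_phase.end > green_phase.start, gold_phase.end > green_phase.end.
That pattern is 'after'.

after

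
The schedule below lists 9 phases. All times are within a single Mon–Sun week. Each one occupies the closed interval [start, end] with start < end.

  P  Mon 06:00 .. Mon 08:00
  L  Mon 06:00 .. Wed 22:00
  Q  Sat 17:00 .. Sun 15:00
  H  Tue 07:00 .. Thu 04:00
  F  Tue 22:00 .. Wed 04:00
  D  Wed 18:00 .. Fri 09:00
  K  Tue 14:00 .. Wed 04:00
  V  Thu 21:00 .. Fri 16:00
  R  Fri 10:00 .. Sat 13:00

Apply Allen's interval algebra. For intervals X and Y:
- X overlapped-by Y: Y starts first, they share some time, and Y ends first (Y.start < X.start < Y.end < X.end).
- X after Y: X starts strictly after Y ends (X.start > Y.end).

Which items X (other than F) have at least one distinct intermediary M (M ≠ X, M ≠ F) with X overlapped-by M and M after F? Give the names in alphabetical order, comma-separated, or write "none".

Target F = [Tue 22:00, Wed 04:00].
Intermediaries M with M after F: D, Q, R, V.
Via D — items with X overlapped-by D: V.
Via Q — items with X overlapped-by Q: none.
Via R — items with X overlapped-by R: none.
Via V — items with X overlapped-by V: R.
Union: R, V.

R, V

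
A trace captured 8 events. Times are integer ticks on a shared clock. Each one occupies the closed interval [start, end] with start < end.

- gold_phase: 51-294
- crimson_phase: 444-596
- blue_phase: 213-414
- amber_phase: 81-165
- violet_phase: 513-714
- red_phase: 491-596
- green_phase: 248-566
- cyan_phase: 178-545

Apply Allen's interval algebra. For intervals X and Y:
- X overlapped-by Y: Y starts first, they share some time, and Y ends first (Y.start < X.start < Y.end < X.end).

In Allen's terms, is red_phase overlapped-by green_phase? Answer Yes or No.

Yes

red_phase = [491, 596], green_phase = [248, 566].
Actual relation of red_phase to green_phase: overlapped-by.
Asked whether 'overlapped-by' holds → Yes.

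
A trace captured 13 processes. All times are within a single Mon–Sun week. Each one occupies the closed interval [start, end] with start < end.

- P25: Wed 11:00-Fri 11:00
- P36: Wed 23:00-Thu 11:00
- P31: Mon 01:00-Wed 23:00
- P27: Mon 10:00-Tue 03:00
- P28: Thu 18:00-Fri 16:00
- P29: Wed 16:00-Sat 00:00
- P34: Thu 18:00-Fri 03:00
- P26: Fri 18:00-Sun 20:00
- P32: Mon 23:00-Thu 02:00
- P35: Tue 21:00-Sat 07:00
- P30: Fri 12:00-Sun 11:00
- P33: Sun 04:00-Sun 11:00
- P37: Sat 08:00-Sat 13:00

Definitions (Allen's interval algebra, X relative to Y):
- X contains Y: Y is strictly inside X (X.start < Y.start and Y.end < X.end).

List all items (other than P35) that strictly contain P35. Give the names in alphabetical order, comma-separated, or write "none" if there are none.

none

Target P35 = [Tue 21:00, Sat 07:00].
P25 [Wed 11:00, Fri 11:00] → during → no.
P26 [Fri 18:00, Sun 20:00] → overlapped-by → no.
P27 [Mon 10:00, Tue 03:00] → before → no.
P28 [Thu 18:00, Fri 16:00] → during → no.
P29 [Wed 16:00, Sat 00:00] → during → no.
P30 [Fri 12:00, Sun 11:00] → overlapped-by → no.
P31 [Mon 01:00, Wed 23:00] → overlaps → no.
P32 [Mon 23:00, Thu 02:00] → overlaps → no.
P33 [Sun 04:00, Sun 11:00] → after → no.
P34 [Thu 18:00, Fri 03:00] → during → no.
P36 [Wed 23:00, Thu 11:00] → during → no.
P37 [Sat 08:00, Sat 13:00] → after → no.
Result: none.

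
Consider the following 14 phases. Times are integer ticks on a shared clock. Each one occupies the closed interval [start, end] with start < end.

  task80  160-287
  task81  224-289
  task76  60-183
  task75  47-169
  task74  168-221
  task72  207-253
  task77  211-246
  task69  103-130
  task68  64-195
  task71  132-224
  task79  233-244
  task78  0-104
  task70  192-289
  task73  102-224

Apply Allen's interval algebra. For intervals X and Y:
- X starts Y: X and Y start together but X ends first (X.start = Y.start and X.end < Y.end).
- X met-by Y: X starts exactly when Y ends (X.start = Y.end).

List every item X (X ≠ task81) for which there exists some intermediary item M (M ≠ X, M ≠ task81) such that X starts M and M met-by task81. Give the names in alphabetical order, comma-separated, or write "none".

Target task81 = [224, 289].
Intermediaries M with M met-by task81: none.
Union: none.

none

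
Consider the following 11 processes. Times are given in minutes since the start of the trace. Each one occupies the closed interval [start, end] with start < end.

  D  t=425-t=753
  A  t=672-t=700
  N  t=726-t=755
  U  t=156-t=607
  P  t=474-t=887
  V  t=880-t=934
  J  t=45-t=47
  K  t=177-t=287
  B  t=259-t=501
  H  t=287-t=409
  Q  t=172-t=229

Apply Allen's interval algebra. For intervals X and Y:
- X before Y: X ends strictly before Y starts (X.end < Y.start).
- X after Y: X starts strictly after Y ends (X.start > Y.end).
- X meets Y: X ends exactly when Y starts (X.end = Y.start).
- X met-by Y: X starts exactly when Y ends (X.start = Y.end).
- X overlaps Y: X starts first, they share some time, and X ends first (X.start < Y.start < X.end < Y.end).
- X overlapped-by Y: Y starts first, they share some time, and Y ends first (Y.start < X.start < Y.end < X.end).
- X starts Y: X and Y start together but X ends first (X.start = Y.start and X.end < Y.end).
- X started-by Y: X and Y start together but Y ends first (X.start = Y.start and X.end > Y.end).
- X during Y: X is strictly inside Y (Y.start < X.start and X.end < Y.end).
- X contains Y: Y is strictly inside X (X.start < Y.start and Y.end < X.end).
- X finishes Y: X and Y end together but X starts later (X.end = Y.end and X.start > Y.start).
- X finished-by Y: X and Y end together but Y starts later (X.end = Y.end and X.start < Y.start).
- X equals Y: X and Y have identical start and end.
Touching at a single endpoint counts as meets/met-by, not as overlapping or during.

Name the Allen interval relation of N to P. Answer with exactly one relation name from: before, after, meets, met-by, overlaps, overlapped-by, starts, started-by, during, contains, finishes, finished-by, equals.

N = [t=726, t=755]; P = [t=474, t=887].
Compare endpoints: N.start > P.start, N.start < P.end, N.end > P.start, N.end < P.end.
That pattern is 'during'.

during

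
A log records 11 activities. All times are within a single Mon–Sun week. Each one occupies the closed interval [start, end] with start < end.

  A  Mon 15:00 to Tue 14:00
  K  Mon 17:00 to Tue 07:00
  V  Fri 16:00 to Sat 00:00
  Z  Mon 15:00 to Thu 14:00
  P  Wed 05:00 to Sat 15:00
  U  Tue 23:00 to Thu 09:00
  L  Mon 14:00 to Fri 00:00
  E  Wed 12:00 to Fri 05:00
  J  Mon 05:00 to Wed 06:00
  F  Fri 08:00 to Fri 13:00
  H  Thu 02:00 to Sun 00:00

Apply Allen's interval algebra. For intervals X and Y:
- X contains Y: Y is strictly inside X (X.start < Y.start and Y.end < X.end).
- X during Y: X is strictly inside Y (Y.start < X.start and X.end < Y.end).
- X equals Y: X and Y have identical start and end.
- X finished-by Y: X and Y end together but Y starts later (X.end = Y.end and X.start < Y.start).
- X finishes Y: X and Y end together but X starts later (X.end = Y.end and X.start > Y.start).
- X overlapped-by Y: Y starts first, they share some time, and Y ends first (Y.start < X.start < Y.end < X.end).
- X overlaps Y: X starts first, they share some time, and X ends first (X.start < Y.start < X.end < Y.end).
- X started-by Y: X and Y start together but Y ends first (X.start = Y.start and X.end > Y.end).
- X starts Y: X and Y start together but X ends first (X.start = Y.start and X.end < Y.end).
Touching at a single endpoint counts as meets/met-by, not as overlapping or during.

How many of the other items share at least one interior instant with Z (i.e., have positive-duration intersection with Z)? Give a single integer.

Target Z = [Mon 15:00, Thu 14:00].
A [Mon 15:00, Tue 14:00] → starts → counts.
E [Wed 12:00, Fri 05:00] → overlapped-by → counts.
F [Fri 08:00, Fri 13:00] → after → no.
H [Thu 02:00, Sun 00:00] → overlapped-by → counts.
J [Mon 05:00, Wed 06:00] → overlaps → counts.
K [Mon 17:00, Tue 07:00] → during → counts.
L [Mon 14:00, Fri 00:00] → contains → counts.
P [Wed 05:00, Sat 15:00] → overlapped-by → counts.
U [Tue 23:00, Thu 09:00] → during → counts.
V [Fri 16:00, Sat 00:00] → after → no.
Total: 8.

8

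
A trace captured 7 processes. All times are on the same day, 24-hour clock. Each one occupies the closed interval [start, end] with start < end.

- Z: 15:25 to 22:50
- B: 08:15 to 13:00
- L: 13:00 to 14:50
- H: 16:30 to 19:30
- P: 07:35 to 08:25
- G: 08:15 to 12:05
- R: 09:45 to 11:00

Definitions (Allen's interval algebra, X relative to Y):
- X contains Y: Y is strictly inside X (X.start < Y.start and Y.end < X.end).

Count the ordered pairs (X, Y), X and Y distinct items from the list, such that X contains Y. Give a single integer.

Checking all 42 ordered pairs for relation 'contains'; matching pairs in alphabetical order:
(B, R): B contains R ✓
(G, R): G contains R ✓
(Z, H): Z contains H ✓
Count: 3.

3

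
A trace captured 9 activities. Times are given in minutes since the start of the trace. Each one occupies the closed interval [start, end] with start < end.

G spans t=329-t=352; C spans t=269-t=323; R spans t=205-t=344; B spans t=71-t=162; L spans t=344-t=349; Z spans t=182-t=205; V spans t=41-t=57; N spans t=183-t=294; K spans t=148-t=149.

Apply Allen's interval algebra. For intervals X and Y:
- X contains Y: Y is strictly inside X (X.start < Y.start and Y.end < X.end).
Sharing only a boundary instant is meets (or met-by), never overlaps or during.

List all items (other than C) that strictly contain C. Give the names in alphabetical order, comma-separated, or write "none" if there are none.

Target C = [t=269, t=323].
B [t=71, t=162] → before → no.
G [t=329, t=352] → after → no.
K [t=148, t=149] → before → no.
L [t=344, t=349] → after → no.
N [t=183, t=294] → overlaps → no.
R [t=205, t=344] → contains → yes.
V [t=41, t=57] → before → no.
Z [t=182, t=205] → before → no.
Result: R.

R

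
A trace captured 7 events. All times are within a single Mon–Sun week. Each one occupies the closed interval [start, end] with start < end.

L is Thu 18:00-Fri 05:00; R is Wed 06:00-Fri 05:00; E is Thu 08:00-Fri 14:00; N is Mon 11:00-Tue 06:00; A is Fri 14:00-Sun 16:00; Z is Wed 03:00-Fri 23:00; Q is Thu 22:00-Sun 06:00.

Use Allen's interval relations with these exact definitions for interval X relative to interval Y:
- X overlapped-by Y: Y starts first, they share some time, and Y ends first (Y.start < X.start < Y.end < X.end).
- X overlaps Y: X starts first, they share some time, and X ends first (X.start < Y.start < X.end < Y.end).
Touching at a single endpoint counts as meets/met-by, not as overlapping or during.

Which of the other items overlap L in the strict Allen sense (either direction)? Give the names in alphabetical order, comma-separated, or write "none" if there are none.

Q

Target L = [Thu 18:00, Fri 05:00].
A [Fri 14:00, Sun 16:00] → after → no.
E [Thu 08:00, Fri 14:00] → contains → no.
N [Mon 11:00, Tue 06:00] → before → no.
Q [Thu 22:00, Sun 06:00] → overlapped-by → yes.
R [Wed 06:00, Fri 05:00] → finished-by → no.
Z [Wed 03:00, Fri 23:00] → contains → no.
Result: Q.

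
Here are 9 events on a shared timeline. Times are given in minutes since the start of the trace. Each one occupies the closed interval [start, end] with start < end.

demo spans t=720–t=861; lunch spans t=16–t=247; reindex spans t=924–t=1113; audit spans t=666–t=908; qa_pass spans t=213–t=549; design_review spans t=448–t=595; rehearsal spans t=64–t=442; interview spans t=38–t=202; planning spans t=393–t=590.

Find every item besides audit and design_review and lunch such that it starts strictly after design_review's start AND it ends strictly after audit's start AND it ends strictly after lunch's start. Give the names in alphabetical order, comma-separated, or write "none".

Conditions: its start is strictly after design_review's start (X.start > t=448) AND its end is strictly after audit's start (X.end > t=666) AND its end is strictly after lunch's start (X.end > t=16).
demo: start t=720 > t=448? ✓; end t=861 > t=666? ✓; end t=861 > t=16? ✓ → yes.
interview: start t=38 > t=448? ✗; end t=202 > t=666? ✗; end t=202 > t=16? ✓ → no.
planning: start t=393 > t=448? ✗; end t=590 > t=666? ✗; end t=590 > t=16? ✓ → no.
qa_pass: start t=213 > t=448? ✗; end t=549 > t=666? ✗; end t=549 > t=16? ✓ → no.
rehearsal: start t=64 > t=448? ✗; end t=442 > t=666? ✗; end t=442 > t=16? ✓ → no.
reindex: start t=924 > t=448? ✓; end t=1113 > t=666? ✓; end t=1113 > t=16? ✓ → yes.
Result: demo, reindex.

demo, reindex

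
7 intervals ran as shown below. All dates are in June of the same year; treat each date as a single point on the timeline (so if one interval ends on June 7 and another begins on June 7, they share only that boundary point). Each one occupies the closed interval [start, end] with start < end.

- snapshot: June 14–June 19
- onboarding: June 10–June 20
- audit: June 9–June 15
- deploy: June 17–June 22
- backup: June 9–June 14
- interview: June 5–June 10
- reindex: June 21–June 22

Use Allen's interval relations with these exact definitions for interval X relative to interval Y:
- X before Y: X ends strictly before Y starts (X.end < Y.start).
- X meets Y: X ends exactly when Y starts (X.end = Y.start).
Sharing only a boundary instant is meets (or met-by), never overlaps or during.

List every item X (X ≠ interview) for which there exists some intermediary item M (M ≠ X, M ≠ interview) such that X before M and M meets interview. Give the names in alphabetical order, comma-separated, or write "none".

Target interview = [June 5, June 10].
Intermediaries M with M meets interview: none.
Union: none.

none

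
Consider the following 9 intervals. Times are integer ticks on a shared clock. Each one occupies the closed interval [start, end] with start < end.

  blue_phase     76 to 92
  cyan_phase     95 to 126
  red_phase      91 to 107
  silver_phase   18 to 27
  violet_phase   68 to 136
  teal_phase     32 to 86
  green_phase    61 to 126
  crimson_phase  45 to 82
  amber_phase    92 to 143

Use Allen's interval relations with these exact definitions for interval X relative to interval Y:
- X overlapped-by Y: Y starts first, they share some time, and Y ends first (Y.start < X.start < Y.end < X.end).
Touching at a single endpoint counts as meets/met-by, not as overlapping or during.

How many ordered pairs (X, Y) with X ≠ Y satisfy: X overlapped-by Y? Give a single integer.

Checking all 72 ordered pairs for relation 'overlapped-by'; matching pairs in alphabetical order:
(amber_phase, green_phase): amber_phase overlapped-by green_phase ✓
(amber_phase, red_phase): amber_phase overlapped-by red_phase ✓
(amber_phase, violet_phase): amber_phase overlapped-by violet_phase ✓
(blue_phase, crimson_phase): blue_phase overlapped-by crimson_phase ✓
(blue_phase, teal_phase): blue_phase overlapped-by teal_phase ✓
(cyan_phase, red_phase): cyan_phase overlapped-by red_phase ✓
(green_phase, crimson_phase): green_phase overlapped-by crimson_phase ✓
(green_phase, teal_phase): green_phase overlapped-by teal_phase ✓
(red_phase, blue_phase): red_phase overlapped-by blue_phase ✓
(violet_phase, crimson_phase): violet_phase overlapped-by crimson_phase ✓
(violet_phase, green_phase): violet_phase overlapped-by green_phase ✓
(violet_phase, teal_phase): violet_phase overlapped-by teal_phase ✓
Count: 12.

12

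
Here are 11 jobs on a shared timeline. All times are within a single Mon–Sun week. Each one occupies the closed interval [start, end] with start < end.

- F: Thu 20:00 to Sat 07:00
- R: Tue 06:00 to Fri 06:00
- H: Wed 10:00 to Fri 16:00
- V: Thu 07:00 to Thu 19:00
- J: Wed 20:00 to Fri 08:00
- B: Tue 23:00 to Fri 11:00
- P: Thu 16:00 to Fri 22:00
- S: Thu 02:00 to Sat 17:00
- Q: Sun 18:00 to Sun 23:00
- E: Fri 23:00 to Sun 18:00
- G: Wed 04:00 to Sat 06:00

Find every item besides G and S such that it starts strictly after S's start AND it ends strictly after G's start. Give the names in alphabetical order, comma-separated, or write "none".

E, F, P, Q, V

Conditions: its start is strictly after S's start (X.start > Thu 02:00) AND its end is strictly after G's start (X.end > Wed 04:00).
B: start Tue 23:00 > Thu 02:00? ✗; end Fri 11:00 > Wed 04:00? ✓ → no.
E: start Fri 23:00 > Thu 02:00? ✓; end Sun 18:00 > Wed 04:00? ✓ → yes.
F: start Thu 20:00 > Thu 02:00? ✓; end Sat 07:00 > Wed 04:00? ✓ → yes.
H: start Wed 10:00 > Thu 02:00? ✗; end Fri 16:00 > Wed 04:00? ✓ → no.
J: start Wed 20:00 > Thu 02:00? ✗; end Fri 08:00 > Wed 04:00? ✓ → no.
P: start Thu 16:00 > Thu 02:00? ✓; end Fri 22:00 > Wed 04:00? ✓ → yes.
Q: start Sun 18:00 > Thu 02:00? ✓; end Sun 23:00 > Wed 04:00? ✓ → yes.
R: start Tue 06:00 > Thu 02:00? ✗; end Fri 06:00 > Wed 04:00? ✓ → no.
V: start Thu 07:00 > Thu 02:00? ✓; end Thu 19:00 > Wed 04:00? ✓ → yes.
Result: E, F, P, Q, V.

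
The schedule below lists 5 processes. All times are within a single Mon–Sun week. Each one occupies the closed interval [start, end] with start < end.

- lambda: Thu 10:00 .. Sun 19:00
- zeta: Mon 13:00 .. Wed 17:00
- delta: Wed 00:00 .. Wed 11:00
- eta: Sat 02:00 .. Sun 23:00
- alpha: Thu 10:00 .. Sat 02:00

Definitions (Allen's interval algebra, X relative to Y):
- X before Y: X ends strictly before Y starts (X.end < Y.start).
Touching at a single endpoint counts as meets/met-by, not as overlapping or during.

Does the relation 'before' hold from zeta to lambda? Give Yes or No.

Yes

zeta = [Mon 13:00, Wed 17:00], lambda = [Thu 10:00, Sun 19:00].
Actual relation of zeta to lambda: before.
Asked whether 'before' holds → Yes.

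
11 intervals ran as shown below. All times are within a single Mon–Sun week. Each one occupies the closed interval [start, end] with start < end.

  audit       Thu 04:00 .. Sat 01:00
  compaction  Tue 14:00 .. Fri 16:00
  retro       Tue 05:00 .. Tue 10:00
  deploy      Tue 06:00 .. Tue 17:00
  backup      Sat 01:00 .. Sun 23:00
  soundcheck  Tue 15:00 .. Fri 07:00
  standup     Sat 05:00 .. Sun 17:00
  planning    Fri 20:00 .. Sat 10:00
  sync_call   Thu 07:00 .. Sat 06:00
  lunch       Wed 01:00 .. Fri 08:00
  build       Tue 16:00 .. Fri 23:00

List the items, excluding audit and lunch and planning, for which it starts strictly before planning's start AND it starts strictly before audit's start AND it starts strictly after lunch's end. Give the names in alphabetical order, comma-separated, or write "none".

Conditions: its start is strictly before planning's start (X.start < Fri 20:00) AND its start is strictly before audit's start (X.start < Thu 04:00) AND its start is strictly after lunch's end (X.start > Fri 08:00).
backup: start Sat 01:00 < Fri 20:00? ✗; start Sat 01:00 < Thu 04:00? ✗; start Sat 01:00 > Fri 08:00? ✓ → no.
build: start Tue 16:00 < Fri 20:00? ✓; start Tue 16:00 < Thu 04:00? ✓; start Tue 16:00 > Fri 08:00? ✗ → no.
compaction: start Tue 14:00 < Fri 20:00? ✓; start Tue 14:00 < Thu 04:00? ✓; start Tue 14:00 > Fri 08:00? ✗ → no.
deploy: start Tue 06:00 < Fri 20:00? ✓; start Tue 06:00 < Thu 04:00? ✓; start Tue 06:00 > Fri 08:00? ✗ → no.
retro: start Tue 05:00 < Fri 20:00? ✓; start Tue 05:00 < Thu 04:00? ✓; start Tue 05:00 > Fri 08:00? ✗ → no.
soundcheck: start Tue 15:00 < Fri 20:00? ✓; start Tue 15:00 < Thu 04:00? ✓; start Tue 15:00 > Fri 08:00? ✗ → no.
standup: start Sat 05:00 < Fri 20:00? ✗; start Sat 05:00 < Thu 04:00? ✗; start Sat 05:00 > Fri 08:00? ✓ → no.
sync_call: start Thu 07:00 < Fri 20:00? ✓; start Thu 07:00 < Thu 04:00? ✗; start Thu 07:00 > Fri 08:00? ✗ → no.
Result: none.

none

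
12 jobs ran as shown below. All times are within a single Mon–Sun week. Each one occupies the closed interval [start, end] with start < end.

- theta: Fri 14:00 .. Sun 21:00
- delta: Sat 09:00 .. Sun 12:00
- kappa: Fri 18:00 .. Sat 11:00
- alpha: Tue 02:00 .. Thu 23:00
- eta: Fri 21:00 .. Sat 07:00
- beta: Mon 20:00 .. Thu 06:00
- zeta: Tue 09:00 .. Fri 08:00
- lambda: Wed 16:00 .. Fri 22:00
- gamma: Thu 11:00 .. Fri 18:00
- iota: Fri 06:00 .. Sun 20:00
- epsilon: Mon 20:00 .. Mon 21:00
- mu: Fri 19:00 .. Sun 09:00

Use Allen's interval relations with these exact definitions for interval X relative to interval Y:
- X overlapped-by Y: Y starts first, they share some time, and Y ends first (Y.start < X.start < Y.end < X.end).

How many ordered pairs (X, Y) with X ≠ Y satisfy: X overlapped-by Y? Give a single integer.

Checking all 132 ordered pairs for relation 'overlapped-by'; matching pairs in alphabetical order:
(alpha, beta): alpha overlapped-by beta ✓
(delta, kappa): delta overlapped-by kappa ✓
(delta, mu): delta overlapped-by mu ✓
(eta, lambda): eta overlapped-by lambda ✓
(gamma, alpha): gamma overlapped-by alpha ✓
(gamma, zeta): gamma overlapped-by zeta ✓
(iota, gamma): iota overlapped-by gamma ✓
(iota, lambda): iota overlapped-by lambda ✓
(iota, zeta): iota overlapped-by zeta ✓
(kappa, lambda): kappa overlapped-by lambda ✓
(lambda, alpha): lambda overlapped-by alpha ✓
(lambda, beta): lambda overlapped-by beta ✓
(lambda, zeta): lambda overlapped-by zeta ✓
(mu, kappa): mu overlapped-by kappa ✓
(mu, lambda): mu overlapped-by lambda ✓
(theta, gamma): theta overlapped-by gamma ✓
(theta, iota): theta overlapped-by iota ✓
(theta, lambda): theta overlapped-by lambda ✓
(zeta, alpha): zeta overlapped-by alpha ✓
(zeta, beta): zeta overlapped-by beta ✓
Count: 20.

20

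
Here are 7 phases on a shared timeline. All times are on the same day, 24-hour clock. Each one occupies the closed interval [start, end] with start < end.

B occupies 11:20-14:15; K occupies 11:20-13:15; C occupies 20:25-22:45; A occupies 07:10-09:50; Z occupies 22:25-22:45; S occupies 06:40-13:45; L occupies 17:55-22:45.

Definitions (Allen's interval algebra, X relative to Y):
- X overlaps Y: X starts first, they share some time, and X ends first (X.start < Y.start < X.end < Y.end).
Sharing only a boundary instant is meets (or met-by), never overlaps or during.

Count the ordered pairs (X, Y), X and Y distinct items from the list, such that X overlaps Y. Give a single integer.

1

Checking all 42 ordered pairs for relation 'overlaps'; matching pairs in alphabetical order:
(S, B): S overlaps B ✓
Count: 1.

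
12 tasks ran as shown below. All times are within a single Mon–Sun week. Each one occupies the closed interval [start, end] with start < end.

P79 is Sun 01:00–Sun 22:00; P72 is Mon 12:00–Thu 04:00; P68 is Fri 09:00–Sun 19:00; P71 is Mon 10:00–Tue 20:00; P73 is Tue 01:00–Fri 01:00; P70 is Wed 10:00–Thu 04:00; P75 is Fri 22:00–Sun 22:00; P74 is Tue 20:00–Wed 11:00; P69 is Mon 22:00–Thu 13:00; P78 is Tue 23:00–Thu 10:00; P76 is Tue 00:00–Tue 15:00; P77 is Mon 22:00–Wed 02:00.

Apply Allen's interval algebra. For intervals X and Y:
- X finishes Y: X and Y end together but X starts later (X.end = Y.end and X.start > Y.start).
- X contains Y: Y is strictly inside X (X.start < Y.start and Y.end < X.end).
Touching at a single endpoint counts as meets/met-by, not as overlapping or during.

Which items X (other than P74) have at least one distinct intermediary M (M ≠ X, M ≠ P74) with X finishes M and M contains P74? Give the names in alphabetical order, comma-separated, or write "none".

Target P74 = [Tue 20:00, Wed 11:00].
Intermediaries M with M contains P74: P69, P72, P73.
Via P69 — items with X finishes P69: none.
Via P72 — items with X finishes P72: P70.
Via P73 — items with X finishes P73: none.
Union: P70.

P70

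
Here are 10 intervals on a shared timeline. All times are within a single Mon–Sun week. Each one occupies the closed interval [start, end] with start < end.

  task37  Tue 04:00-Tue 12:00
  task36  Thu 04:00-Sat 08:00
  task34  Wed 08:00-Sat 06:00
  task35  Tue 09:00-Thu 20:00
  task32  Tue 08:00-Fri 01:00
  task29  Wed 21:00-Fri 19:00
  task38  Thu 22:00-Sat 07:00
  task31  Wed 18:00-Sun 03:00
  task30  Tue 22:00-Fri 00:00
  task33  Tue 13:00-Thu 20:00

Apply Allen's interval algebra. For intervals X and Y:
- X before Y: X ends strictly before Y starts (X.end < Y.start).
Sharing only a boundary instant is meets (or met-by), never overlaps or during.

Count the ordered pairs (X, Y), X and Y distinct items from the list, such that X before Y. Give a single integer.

Checking all 90 ordered pairs for relation 'before'; matching pairs in alphabetical order:
(task33, task38): task33 before task38 ✓
(task35, task38): task35 before task38 ✓
(task37, task29): task37 before task29 ✓
(task37, task30): task37 before task30 ✓
(task37, task31): task37 before task31 ✓
(task37, task33): task37 before task33 ✓
(task37, task34): task37 before task34 ✓
(task37, task36): task37 before task36 ✓
(task37, task38): task37 before task38 ✓
Count: 9.

9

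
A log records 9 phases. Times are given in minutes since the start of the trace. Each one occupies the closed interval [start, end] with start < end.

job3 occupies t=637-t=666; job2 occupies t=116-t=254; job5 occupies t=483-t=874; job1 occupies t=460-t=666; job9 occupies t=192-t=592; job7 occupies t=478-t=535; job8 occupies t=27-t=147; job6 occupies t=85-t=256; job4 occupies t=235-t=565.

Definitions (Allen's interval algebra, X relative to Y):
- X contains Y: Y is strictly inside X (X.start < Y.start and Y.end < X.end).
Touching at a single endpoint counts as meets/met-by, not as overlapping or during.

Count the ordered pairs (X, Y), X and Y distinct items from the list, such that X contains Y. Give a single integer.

6

Checking all 72 ordered pairs for relation 'contains'; matching pairs in alphabetical order:
(job1, job7): job1 contains job7 ✓
(job4, job7): job4 contains job7 ✓
(job5, job3): job5 contains job3 ✓
(job6, job2): job6 contains job2 ✓
(job9, job4): job9 contains job4 ✓
(job9, job7): job9 contains job7 ✓
Count: 6.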